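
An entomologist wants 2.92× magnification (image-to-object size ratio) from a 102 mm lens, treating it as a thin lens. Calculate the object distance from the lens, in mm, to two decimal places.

136.93 mm

With m = dᵢ/dₒ and 1/f = 1/dₒ + 1/dᵢ, substituting dᵢ = m·dₒ gives 1/f = (1 + 1/m)/dₒ, hence dₒ = f·(1 + 1/m).
dₒ = 102 × (1 + 1/2.92) = 102 × 1.34247 ≈ 136.932 mm.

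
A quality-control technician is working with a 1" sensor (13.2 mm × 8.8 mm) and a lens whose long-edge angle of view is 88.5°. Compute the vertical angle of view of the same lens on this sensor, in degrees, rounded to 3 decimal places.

66.002°

From the long-edge AOV: f = 13.2 / (2·tan(44.25°)) = 13.2 / 1.94831 ≈ 6.7751 mm.
Vertical AOV = 2·arctan(8.8 / (2 × 6.7751)) = 2·arctan(0.64944) ≈ 66.0024°.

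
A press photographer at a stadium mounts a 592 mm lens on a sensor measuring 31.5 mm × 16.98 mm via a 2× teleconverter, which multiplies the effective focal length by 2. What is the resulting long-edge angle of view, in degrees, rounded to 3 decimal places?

Effective focal length f = 592 × 2 = 1184 mm.
α = 2·arctan(31.5 / (2 × 1184)) = 2·arctan(0.01330) ≈ 1.5242°.

1.524°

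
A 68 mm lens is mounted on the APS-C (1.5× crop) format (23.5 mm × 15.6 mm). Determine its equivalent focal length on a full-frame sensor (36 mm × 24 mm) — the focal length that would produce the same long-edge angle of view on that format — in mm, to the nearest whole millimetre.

Equal angle of view means equal width/f ratio, so f₂ = f₁ · (width₂/width₁) = 68 × 36/23.5.
f₂ = 68 × 1.53191 ≈ 104.170 mm.

104 mm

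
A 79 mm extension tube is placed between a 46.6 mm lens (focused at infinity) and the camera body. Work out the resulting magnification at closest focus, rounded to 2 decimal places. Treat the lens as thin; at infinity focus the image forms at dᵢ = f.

The tube moves the image plane from f to f + e, so dᵢ = 46.6 + 79 = 125.6 mm. Focus is achieved when 1/f = 1/dₒ + 1/dᵢ, giving dₒ = 1/(1/f − 1/(f+e)).
Magnification m = dᵢ/dₒ = (f+e)·(1/f − 1/(f+e)) = e/f = 79/46.6 ≈ 1.6953.

1.70×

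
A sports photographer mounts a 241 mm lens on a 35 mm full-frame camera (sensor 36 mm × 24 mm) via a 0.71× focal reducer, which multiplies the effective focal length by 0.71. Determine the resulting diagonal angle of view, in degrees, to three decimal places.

14.411°

Effective focal length f = 241 × 0.71 = 171.11 mm.
Sensor diagonal = √(36² + 24²) = √1872.0000 ≈ 43.2666 mm.
α = 2·arctan(43.267 / (2 × 171.11)) = 2·arctan(0.12643) ≈ 14.4113°.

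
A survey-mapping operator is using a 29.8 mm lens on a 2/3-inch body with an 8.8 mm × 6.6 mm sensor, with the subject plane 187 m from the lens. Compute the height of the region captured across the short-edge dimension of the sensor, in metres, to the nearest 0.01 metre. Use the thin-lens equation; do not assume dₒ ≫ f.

dₒ: 187 m = 187000 mm.
Similar triangles through the lens centre give W/dₒ = h/dᵢ; with 1/f = 1/dₒ + 1/dᵢ this gives W = h·(dₒ − f)/f.
W = 6.6 mm × (187000 − 29.8) / 29.8 = 6.6 × 6274.1678 ≈ 41409.507 mm = 41.4095 m.

41.41 m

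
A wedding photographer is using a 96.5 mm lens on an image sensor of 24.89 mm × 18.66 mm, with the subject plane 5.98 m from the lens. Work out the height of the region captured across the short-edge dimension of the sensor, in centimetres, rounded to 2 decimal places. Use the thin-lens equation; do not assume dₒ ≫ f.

113.77 cm

dₒ: 5.98 m = 5980 mm.
Similar triangles through the lens centre give W/dₒ = h/dᵢ; with 1/f = 1/dₒ + 1/dᵢ this gives W = h·(dₒ − f)/f.
W = 18.66 mm × (5980 − 96.5) / 96.5 = 18.66 × 60.9689 ≈ 1137.680 mm = 113.768 cm.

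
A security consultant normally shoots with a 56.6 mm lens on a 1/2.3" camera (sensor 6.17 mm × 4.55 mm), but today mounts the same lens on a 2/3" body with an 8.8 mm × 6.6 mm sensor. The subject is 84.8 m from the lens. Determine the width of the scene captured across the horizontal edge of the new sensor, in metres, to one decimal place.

13.2 m

The focal length stays 56.6 mm; the relevant sensor dimension is now w = 8.8 mm. Object distance dₒ = 84.8 m = 84800 mm.
Thin-lens field width W = w·(dₒ − f)/f = 8.8 × (84800 − 56.6)/56.6 ≈ 13175.652 mm = 13.1757 m.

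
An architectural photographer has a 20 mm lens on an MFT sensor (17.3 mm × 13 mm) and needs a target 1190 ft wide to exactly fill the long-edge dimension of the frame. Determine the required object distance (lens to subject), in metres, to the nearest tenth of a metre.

W: 1190 ft × 304.8 mm/ft = 362711.99 mm.
Magnification m = w/W = dᵢ/dₒ; combined with 1/f = 1/dₒ + 1/dᵢ this gives dₒ = f·(1 + W/w).
dₒ = 20 mm × (1 + 362712/17.3) = 20 × 20967.0109 ≈ 419340.218 mm = 419.34 m.

419.3 m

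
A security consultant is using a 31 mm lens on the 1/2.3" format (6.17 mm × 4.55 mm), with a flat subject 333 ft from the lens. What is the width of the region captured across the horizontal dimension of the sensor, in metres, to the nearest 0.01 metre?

dₒ: 333 ft × 304.8 mm/ft = 101498.40 mm.
Similar triangles through the lens centre give W/dₒ = w/dᵢ; with 1/f = 1/dₒ + 1/dᵢ this gives W = w·(dₒ − f)/f.
W = 6.17 mm × (101498 − 31) / 31 = 6.17 × 3273.1418 ≈ 20195.285 mm = 20.1953 m.

20.20 m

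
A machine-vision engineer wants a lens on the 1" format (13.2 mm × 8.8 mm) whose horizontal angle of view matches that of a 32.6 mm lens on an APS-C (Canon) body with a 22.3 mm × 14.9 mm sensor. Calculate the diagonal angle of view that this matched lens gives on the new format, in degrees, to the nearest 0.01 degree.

44.69°

Equal horizontal AOV ⇒ f₂ = f₁ · 13.2/22.3 = 32.6 × 0.59193 ≈ 19.2969 mm.
Sensor diagonal = √(13.2² + 8.8²) = √251.6800 ≈ 15.8644 mm.
Diagonal AOV on the new format = 2·arctan(15.8644 / (2 × 19.2969)) = 2·arctan(0.41106) ≈ 44.6914°.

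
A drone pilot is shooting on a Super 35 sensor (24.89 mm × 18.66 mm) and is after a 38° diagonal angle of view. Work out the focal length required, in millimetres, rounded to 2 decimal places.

45.17 mm

Sensor diagonal = √(24.89² + 18.66²) = √967.7077 ≈ 31.1080 mm.
From α = 2·arctan(d/2f) we get f = d / (2·tan(α/2)).
With d = 31.1080 mm and α/2 = 19°, tan(α/2) ≈ 0.34433, so f ≈ 31.1080 / 0.68866 ≈ 45.1721 mm.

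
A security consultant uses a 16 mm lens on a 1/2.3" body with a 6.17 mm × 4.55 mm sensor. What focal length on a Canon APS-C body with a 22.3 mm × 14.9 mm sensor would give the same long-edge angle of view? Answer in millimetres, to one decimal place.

Equal angle of view means equal width/f ratio, so f₂ = f₁ · (width₂/width₁) = 16 × 22.3/6.17.
f₂ = 16 × 3.61426 ≈ 57.828 mm.

57.8 mm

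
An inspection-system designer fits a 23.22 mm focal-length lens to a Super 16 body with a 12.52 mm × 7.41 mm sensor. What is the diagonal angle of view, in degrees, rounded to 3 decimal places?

Sensor diagonal = √(12.52² + 7.41²) = √211.6585 ≈ 14.5485 mm.
Angle of view α = 2·arctan(d/2f) with d = 14.5485 mm and f = 23.22 mm.
d/2f = 0.31327; arctan(0.31327) ≈ 17.3945°, so α ≈ 34.7889°.

34.789°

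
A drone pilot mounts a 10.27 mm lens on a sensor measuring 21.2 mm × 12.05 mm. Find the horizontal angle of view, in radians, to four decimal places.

Angle of view α = 2·arctan(w/2f) with w = 21.2 mm and f = 10.27 mm.
w/2f = 1.03213; arctan(1.03213) ≈ 0.8012 rad, so α ≈ 1.6024 rad.

1.6024 rad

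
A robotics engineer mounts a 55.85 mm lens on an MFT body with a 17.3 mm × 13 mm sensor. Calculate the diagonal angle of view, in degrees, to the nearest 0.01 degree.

21.93°

Sensor diagonal = √(17.3² + 13²) = √468.2900 ≈ 21.6400 mm.
Angle of view α = 2·arctan(d/2f) with d = 21.6400 mm and f = 55.85 mm.
d/2f = 0.19373; arctan(0.19373) ≈ 10.9643°, so α ≈ 21.9285°.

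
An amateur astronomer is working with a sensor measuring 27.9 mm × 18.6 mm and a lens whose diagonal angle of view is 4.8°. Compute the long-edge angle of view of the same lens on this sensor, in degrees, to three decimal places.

3.995°

Sensor diagonal = √(27.9² + 18.6²) = √1124.3700 ≈ 33.5316 mm.
From the diagonal AOV: f = 33.5316 / (2·tan(2.4°)) = 33.5316 / 0.08382 ≈ 400.0202 mm.
Long-edge AOV = 2·arctan(27.9 / (2 × 400.0202)) = 2·arctan(0.03487) ≈ 3.9946°.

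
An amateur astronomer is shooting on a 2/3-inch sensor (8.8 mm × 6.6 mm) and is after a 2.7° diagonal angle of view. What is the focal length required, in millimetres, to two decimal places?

233.38 mm

Sensor diagonal = √(8.8² + 6.6²) = √121.0000 ≈ 11.0000 mm.
From α = 2·arctan(d/2f) we get f = d / (2·tan(α/2)).
With d = 11.0000 mm and α/2 = 1.35°, tan(α/2) ≈ 0.02357, so f ≈ 11.0000 / 0.04713 ≈ 233.3841 mm.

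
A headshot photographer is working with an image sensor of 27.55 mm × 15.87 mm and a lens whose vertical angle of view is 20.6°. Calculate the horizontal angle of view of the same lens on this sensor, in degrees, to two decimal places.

From the vertical AOV: f = 15.87 / (2·tan(10.3°)) = 15.87 / 0.36346 ≈ 43.6635 mm.
Horizontal AOV = 2·arctan(27.55 / (2 × 43.6635)) = 2·arctan(0.31548) ≈ 35.0190°.

35.02°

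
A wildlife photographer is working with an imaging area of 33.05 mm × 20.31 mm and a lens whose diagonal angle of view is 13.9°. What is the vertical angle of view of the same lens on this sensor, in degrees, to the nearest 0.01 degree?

7.30°

Sensor diagonal = √(33.05² + 20.31²) = √1504.7986 ≈ 38.7917 mm.
From the diagonal AOV: f = 38.7917 / (2·tan(6.95°)) = 38.7917 / 0.24380 ≈ 159.1145 mm.
Vertical AOV = 2·arctan(20.31 / (2 × 159.1145)) = 2·arctan(0.06382) ≈ 7.3036°.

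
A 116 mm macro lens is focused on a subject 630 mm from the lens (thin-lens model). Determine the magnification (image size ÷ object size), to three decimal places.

Thin lens: 1/f = 1/dₒ + 1/dᵢ → 1/dᵢ = 1/116 − 1/630 = 0.0070334 mm⁻¹, so dᵢ ≈ 142.1790 mm.
Magnification m = dᵢ/dₒ = 142.1790/630 ≈ 0.22568.

0.226×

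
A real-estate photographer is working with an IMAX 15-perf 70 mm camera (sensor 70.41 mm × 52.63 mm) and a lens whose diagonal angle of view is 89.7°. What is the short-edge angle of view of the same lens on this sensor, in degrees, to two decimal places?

61.55°

Sensor diagonal = √(70.41² + 52.63²) = √7727.4850 ≈ 87.9061 mm.
From the diagonal AOV: f = 87.9061 / (2·tan(44.85°)) = 87.9061 / 1.98956 ≈ 44.1838 mm.
Short-edge AOV = 2·arctan(52.63 / (2 × 44.1838)) = 2·arctan(0.59558) ≈ 61.5544°.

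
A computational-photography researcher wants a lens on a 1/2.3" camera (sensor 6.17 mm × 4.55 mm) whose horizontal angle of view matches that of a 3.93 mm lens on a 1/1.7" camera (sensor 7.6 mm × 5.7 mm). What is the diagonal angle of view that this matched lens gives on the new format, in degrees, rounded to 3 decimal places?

100.455°

Equal horizontal AOV ⇒ f₂ = f₁ · 6.17/7.6 = 3.93 × 0.81184 ≈ 3.1905 mm.
Sensor diagonal = √(6.17² + 4.55²) = √58.7714 ≈ 7.6663 mm.
Diagonal AOV on the new format = 2·arctan(7.6663 / (2 × 3.1905)) = 2·arctan(1.20140) ≈ 100.4547°.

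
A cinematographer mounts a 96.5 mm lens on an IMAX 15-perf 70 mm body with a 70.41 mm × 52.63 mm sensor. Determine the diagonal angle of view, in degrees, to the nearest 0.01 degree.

48.98°

Sensor diagonal = √(70.41² + 52.63²) = √7727.4850 ≈ 87.9061 mm.
Angle of view α = 2·arctan(d/2f) with d = 87.9061 mm and f = 96.5 mm.
d/2f = 0.45547; arctan(0.45547) ≈ 24.4879°, so α ≈ 48.9759°.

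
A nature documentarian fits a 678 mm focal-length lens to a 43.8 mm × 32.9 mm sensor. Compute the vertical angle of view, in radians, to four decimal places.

Angle of view α = 2·arctan(h/2f) with h = 32.9 mm and f = 678 mm.
h/2f = 0.02426; arctan(0.02426) ≈ 0.0243 rad, so α ≈ 0.0485 rad.

0.0485 rad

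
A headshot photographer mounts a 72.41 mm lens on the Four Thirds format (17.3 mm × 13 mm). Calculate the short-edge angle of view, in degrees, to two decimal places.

Angle of view α = 2·arctan(h/2f) with h = 13 mm and f = 72.41 mm.
h/2f = 0.08977; arctan(0.08977) ≈ 5.1295°, so α ≈ 10.2590°.

10.26°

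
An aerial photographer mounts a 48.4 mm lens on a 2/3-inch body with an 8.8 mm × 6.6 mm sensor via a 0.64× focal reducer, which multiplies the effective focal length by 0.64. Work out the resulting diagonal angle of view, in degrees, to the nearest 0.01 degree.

20.14°

Effective focal length f = 48.4 × 0.64 = 30.976 mm.
Sensor diagonal = √(8.8² + 6.6²) = √121.0000 ≈ 11.0000 mm.
α = 2·arctan(11.000 / (2 × 30.976)) = 2·arctan(0.17756) ≈ 20.1367°.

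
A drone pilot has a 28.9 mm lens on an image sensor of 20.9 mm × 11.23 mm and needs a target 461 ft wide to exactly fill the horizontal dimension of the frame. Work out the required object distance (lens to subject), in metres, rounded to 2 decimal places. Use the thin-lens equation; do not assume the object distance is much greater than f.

W: 461 ft × 304.8 mm/ft = 140512.80 mm.
Magnification m = w/W = dᵢ/dₒ; combined with 1/f = 1/dₒ + 1/dᵢ this gives dₒ = f·(1 + W/w).
dₒ = 28.9 mm × (1 + 140513/20.9) = 28.9 × 6724.1003 ≈ 194326.498 mm = 194.326 m.

194.33 m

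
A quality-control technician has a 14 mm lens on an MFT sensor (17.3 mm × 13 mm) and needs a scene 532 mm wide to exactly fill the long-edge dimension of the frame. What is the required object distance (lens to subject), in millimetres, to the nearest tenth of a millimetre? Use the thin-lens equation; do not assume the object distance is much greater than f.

Magnification m = w/W = dᵢ/dₒ; combined with 1/f = 1/dₒ + 1/dᵢ this gives dₒ = f·(1 + W/w).
dₒ = 14 mm × (1 + 532/17.3) = 14 × 31.7514 ≈ 444.520 mm.

444.5 mm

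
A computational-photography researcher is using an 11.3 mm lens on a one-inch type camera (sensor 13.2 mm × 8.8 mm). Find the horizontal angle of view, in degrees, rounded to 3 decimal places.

60.576°

Angle of view α = 2·arctan(w/2f) with w = 13.2 mm and f = 11.3 mm.
w/2f = 0.58407; arctan(0.58407) ≈ 30.2880°, so α ≈ 60.5759°.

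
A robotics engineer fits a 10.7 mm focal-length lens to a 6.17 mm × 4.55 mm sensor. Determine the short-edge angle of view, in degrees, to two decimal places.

24.01°

Angle of view α = 2·arctan(h/2f) with h = 4.55 mm and f = 10.7 mm.
h/2f = 0.21262; arctan(0.21262) ≈ 12.0033°, so α ≈ 24.0066°.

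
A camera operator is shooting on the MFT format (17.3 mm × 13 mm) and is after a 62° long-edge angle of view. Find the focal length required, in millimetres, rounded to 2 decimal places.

From α = 2·arctan(w/2f) we get f = w / (2·tan(α/2)).
With w = 17.3 mm and α/2 = 31°, tan(α/2) ≈ 0.60086, so f ≈ 17.3 / 1.20172 ≈ 14.3960 mm.

14.40 mm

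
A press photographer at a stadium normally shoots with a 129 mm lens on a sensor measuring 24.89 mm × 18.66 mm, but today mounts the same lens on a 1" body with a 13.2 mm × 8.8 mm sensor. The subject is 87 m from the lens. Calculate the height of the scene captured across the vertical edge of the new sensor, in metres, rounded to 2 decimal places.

The focal length stays 129 mm; the relevant sensor dimension is now h = 8.8 mm. Object distance dₒ = 87 m = 87000 mm.
Thin-lens field height W = h·(dₒ − f)/f = 8.8 × (87000 − 129)/129 ≈ 5926.084 mm = 5.92608 m.

5.93 m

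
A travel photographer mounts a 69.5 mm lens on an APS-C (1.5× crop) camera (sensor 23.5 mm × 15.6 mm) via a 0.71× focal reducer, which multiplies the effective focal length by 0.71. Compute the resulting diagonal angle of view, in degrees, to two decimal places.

31.90°

Effective focal length f = 69.5 × 0.71 = 49.345 mm.
Sensor diagonal = √(23.5² + 15.6²) = √795.6100 ≈ 28.2066 mm.
α = 2·arctan(28.207 / (2 × 49.345)) = 2·arctan(0.28581) ≈ 31.9009°.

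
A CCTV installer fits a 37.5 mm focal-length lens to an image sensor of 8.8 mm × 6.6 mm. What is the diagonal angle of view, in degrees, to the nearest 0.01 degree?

16.69°

Sensor diagonal = √(8.8² + 6.6²) = √121.0000 ≈ 11.0000 mm.
Angle of view α = 2·arctan(d/2f) with d = 11.0000 mm and f = 37.5 mm.
d/2f = 0.14667; arctan(0.14667) ≈ 8.3439°, so α ≈ 16.6878°.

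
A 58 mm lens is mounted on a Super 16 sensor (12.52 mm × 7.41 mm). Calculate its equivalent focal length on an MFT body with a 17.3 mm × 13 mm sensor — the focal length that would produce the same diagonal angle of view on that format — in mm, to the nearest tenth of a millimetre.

86.3 mm

Sensor diagonal = √(12.52² + 7.41²) = √211.6585 ≈ 14.5485 mm.
Sensor diagonal = √(17.3² + 13²) = √468.2900 ≈ 21.6400 mm.
Equal angle of view means equal diagonal/f ratio, so f₂ = f₁ · (diagonal₂/diagonal₁) = 58 × 21.6400/14.5485.
f₂ = 58 × 1.48744 ≈ 86.272 mm.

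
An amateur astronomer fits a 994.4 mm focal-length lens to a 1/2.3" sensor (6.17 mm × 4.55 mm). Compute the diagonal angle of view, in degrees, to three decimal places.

0.442°

Sensor diagonal = √(6.17² + 4.55²) = √58.7714 ≈ 7.6663 mm.
Angle of view α = 2·arctan(d/2f) with d = 7.6663 mm and f = 994.4 mm.
d/2f = 0.00385; arctan(0.00385) ≈ 0.2209°, so α ≈ 0.4417°.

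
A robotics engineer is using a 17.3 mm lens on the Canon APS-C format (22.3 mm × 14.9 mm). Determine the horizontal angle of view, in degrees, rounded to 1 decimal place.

65.6°

Angle of view α = 2·arctan(w/2f) with w = 22.3 mm and f = 17.3 mm.
w/2f = 0.64451; arctan(0.64451) ≈ 32.8021°, so α ≈ 65.6043°.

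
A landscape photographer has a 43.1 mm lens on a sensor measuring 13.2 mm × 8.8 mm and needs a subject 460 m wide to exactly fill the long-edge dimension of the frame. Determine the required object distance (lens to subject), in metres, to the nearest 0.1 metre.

1502.0 m

W: 460 m = 460000 mm.
Magnification m = w/W = dᵢ/dₒ; combined with 1/f = 1/dₒ + 1/dᵢ this gives dₒ = f·(1 + W/w).
dₒ = 43.1 mm × (1 + 460000/13.2) = 43.1 × 34849.4848 ≈ 1502012.797 mm = 1502.01 m.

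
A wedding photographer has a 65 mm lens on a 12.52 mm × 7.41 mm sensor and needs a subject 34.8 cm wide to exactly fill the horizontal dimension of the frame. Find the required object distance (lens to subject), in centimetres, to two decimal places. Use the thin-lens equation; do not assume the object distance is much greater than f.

W: 34.8 cm = 348 mm.
Magnification m = w/W = dᵢ/dₒ; combined with 1/f = 1/dₒ + 1/dᵢ this gives dₒ = f·(1 + W/w).
dₒ = 65 mm × (1 + 348/12.52) = 65 × 28.7955 ≈ 1871.709 mm = 187.171 cm.

187.17 cm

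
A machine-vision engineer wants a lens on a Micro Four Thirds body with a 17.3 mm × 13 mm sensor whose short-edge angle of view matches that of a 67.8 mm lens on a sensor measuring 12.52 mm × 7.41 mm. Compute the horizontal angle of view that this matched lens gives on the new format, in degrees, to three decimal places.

Equal short-edge AOV ⇒ f₂ = f₁ · 13/7.41 = 67.8 × 1.75439 ≈ 118.9474 mm.
Horizontal AOV on the new format = 2·arctan(17.3 / (2 × 118.9474)) = 2·arctan(0.07272) ≈ 8.3186°.

8.319°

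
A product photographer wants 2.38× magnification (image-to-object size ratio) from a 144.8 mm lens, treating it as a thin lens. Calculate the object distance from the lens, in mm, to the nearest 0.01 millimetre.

With m = dᵢ/dₒ and 1/f = 1/dₒ + 1/dᵢ, substituting dᵢ = m·dₒ gives 1/f = (1 + 1/m)/dₒ, hence dₒ = f·(1 + 1/m).
dₒ = 144.8 × (1 + 1/2.38) = 144.8 × 1.42017 ≈ 205.640 mm.

205.64 mm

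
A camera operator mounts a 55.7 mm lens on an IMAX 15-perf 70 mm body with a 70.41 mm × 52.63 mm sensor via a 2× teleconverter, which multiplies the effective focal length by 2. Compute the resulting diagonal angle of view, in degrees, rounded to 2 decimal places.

43.06°

Effective focal length f = 55.7 × 2 = 111.4 mm.
Sensor diagonal = √(70.41² + 52.63²) = √7727.4850 ≈ 87.9061 mm.
α = 2·arctan(87.906 / (2 × 111.4)) = 2·arctan(0.39455) ≈ 43.0636°.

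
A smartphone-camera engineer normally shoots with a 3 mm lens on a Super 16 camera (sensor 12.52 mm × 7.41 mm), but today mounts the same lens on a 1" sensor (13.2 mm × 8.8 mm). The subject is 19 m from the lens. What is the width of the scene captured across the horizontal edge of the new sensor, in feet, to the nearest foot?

The focal length stays 3 mm; the relevant sensor dimension is now w = 13.2 mm. Object distance dₒ = 19 m = 19000 mm.
Thin-lens field width W = w·(dₒ − f)/f = 13.2 × (19000 − 3)/3 ≈ 83586.800 mm = 83586.800/304.8 ft = 274.235 ft.

274 ft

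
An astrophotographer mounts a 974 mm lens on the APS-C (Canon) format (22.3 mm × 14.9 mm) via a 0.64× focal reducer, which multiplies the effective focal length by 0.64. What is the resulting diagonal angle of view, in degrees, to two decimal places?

Effective focal length f = 974 × 0.64 = 623.36 mm.
Sensor diagonal = √(22.3² + 14.9²) = √719.3000 ≈ 26.8198 mm.
α = 2·arctan(26.820 / (2 × 623.36)) = 2·arctan(0.02151) ≈ 2.4647°.

2.46°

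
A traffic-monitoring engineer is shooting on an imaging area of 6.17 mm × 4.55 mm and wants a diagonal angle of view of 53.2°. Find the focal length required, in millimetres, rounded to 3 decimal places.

Sensor diagonal = √(6.17² + 4.55²) = √58.7714 ≈ 7.6663 mm.
From α = 2·arctan(d/2f) we get f = d / (2·tan(α/2)).
With d = 7.6663 mm and α/2 = 26.6°, tan(α/2) ≈ 0.50076, so f ≈ 7.6663 / 1.00153 ≈ 7.6546 mm.

7.655 mm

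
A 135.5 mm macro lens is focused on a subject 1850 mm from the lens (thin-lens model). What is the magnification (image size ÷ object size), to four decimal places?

0.0790×

Thin lens: 1/f = 1/dₒ + 1/dᵢ → 1/dᵢ = 1/135.5 − 1/1850 = 0.0068395 mm⁻¹, so dᵢ ≈ 146.2088 mm.
Magnification m = dᵢ/dₒ = 146.2088/1850 ≈ 0.07903.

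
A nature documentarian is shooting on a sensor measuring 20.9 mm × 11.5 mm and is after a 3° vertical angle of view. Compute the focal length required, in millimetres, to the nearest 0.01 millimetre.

From α = 2·arctan(h/2f) we get f = h / (2·tan(α/2)).
With h = 11.5 mm and α/2 = 1.5°, tan(α/2) ≈ 0.02619, so f ≈ 11.5 / 0.05237 ≈ 219.5836 mm.

219.58 mm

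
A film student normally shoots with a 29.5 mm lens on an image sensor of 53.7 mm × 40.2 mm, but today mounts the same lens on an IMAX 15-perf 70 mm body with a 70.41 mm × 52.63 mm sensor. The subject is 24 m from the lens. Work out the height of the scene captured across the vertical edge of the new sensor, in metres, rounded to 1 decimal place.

The focal length stays 29.5 mm; the relevant sensor dimension is now h = 52.63 mm. Object distance dₒ = 24 m = 24000 mm.
Thin-lens field height W = h·(dₒ − f)/f = 52.63 × (24000 − 29.5)/29.5 ≈ 42764.997 mm = 42.765 m.

42.8 m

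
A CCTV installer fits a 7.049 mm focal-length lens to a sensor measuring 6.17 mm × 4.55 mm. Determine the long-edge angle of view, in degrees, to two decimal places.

Angle of view α = 2·arctan(w/2f) with w = 6.17 mm and f = 7.049 mm.
w/2f = 0.43765; arctan(0.43765) ≈ 23.6366°, so α ≈ 47.2733°.

47.27°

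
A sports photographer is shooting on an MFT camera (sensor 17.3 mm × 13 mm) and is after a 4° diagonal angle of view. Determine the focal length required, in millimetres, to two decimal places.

Sensor diagonal = √(17.3² + 13²) = √468.2900 ≈ 21.6400 mm.
From α = 2·arctan(d/2f) we get f = d / (2·tan(α/2)).
With d = 21.6400 mm and α/2 = 2°, tan(α/2) ≈ 0.03492, so f ≈ 21.6400 / 0.06984 ≈ 309.8444 mm.

309.84 mm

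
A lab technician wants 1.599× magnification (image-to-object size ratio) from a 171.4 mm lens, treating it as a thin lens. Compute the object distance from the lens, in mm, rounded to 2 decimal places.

278.59 mm

With m = dᵢ/dₒ and 1/f = 1/dₒ + 1/dᵢ, substituting dᵢ = m·dₒ gives 1/f = (1 + 1/m)/dₒ, hence dₒ = f·(1 + 1/m).
dₒ = 171.4 × (1 + 1/1.599) = 171.4 × 1.62539 ≈ 278.592 mm.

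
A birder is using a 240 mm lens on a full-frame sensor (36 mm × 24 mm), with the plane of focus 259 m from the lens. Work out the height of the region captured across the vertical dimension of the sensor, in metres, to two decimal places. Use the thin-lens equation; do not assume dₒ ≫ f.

25.88 m

dₒ: 259 m = 259000 mm.
Similar triangles through the lens centre give W/dₒ = h/dᵢ; with 1/f = 1/dₒ + 1/dᵢ this gives W = h·(dₒ − f)/f.
W = 24 mm × (259000 − 240) / 240 = 24 × 1078.1667 ≈ 25876.000 mm = 25.876 m.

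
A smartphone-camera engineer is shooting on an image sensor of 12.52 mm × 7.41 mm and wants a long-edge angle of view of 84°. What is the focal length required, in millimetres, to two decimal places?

From α = 2·arctan(w/2f) we get f = w / (2·tan(α/2)).
With w = 12.52 mm and α/2 = 42°, tan(α/2) ≈ 0.90040, so f ≈ 12.52 / 1.80081 ≈ 6.9524 mm.

6.95 mm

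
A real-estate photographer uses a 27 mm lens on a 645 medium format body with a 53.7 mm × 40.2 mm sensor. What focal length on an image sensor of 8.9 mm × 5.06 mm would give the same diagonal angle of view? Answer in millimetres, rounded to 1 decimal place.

Sensor diagonal = √(53.7² + 40.2²) = √4499.7300 ≈ 67.0800 mm.
Sensor diagonal = √(8.9² + 5.06²) = √104.8136 ≈ 10.2379 mm.
Equal angle of view means equal diagonal/f ratio, so f₂ = f₁ · (diagonal₂/diagonal₁) = 27 × 10.2379/67.0800.
f₂ = 27 × 0.15262 ≈ 4.121 mm.

4.1 mm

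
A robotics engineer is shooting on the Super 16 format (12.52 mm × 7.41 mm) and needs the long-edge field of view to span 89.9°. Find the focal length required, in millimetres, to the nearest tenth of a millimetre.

From α = 2·arctan(w/2f) we get f = w / (2·tan(α/2)).
With w = 12.52 mm and α/2 = 44.95°, tan(α/2) ≈ 0.99826, so f ≈ 12.52 / 1.99651 ≈ 6.2709 mm.

6.3 mm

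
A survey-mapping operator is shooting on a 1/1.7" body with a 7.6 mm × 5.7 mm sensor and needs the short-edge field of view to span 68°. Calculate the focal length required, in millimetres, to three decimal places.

From α = 2·arctan(h/2f) we get f = h / (2·tan(α/2)).
With h = 5.7 mm and α/2 = 34°, tan(α/2) ≈ 0.67451, so f ≈ 5.7 / 1.34902 ≈ 4.2253 mm.

4.225 mm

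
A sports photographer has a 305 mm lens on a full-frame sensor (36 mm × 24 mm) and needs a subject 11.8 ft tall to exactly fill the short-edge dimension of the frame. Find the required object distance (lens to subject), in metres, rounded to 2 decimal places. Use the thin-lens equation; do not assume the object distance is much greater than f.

46.01 m

W: 11.8 ft × 304.8 mm/ft = 3596.64 mm.
Magnification m = h/W = dᵢ/dₒ; combined with 1/f = 1/dₒ + 1/dᵢ this gives dₒ = f·(1 + W/h).
dₒ = 305 mm × (1 + 3596.64/24) = 305 × 150.8600 ≈ 46012.299 mm = 46.0123 m.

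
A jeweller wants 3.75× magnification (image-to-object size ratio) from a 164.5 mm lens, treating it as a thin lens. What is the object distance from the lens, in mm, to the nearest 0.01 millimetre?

With m = dᵢ/dₒ and 1/f = 1/dₒ + 1/dᵢ, substituting dᵢ = m·dₒ gives 1/f = (1 + 1/m)/dₒ, hence dₒ = f·(1 + 1/m).
dₒ = 164.5 × (1 + 1/3.75) = 164.5 × 1.26667 ≈ 208.367 mm.

208.37 mm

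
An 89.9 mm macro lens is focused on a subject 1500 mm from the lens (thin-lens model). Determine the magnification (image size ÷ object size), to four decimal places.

0.0638×

Thin lens: 1/f = 1/dₒ + 1/dᵢ → 1/dᵢ = 1/89.9 − 1/1500 = 0.0104568 mm⁻¹, so dᵢ ≈ 95.6315 mm.
Magnification m = dᵢ/dₒ = 95.6315/1500 ≈ 0.06375.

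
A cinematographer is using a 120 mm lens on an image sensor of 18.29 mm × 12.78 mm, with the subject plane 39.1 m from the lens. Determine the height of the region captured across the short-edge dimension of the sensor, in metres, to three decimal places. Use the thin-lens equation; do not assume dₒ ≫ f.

4.151 m

dₒ: 39.1 m = 39100 mm.
Similar triangles through the lens centre give W/dₒ = h/dᵢ; with 1/f = 1/dₒ + 1/dᵢ this gives W = h·(dₒ − f)/f.
W = 12.78 mm × (39100 − 120) / 120 = 12.78 × 324.8333 ≈ 4151.370 mm = 4.15137 m.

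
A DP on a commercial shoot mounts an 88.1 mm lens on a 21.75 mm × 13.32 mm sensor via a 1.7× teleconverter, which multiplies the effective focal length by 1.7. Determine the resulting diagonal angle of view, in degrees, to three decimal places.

9.734°

Effective focal length f = 88.1 × 1.7 = 149.77 mm.
Sensor diagonal = √(21.75² + 13.32²) = √650.4849 ≈ 25.5046 mm.
α = 2·arctan(25.505 / (2 × 149.77)) = 2·arctan(0.08515) ≈ 9.7335°.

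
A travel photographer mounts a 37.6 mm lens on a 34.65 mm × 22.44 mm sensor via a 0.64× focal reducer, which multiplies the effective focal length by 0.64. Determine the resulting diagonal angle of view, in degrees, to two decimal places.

81.24°

Effective focal length f = 37.6 × 0.64 = 24.064 mm.
Sensor diagonal = √(34.65² + 22.44²) = √1704.1761 ≈ 41.2817 mm.
α = 2·arctan(41.282 / (2 × 24.064)) = 2·arctan(0.85775) ≈ 81.2425°.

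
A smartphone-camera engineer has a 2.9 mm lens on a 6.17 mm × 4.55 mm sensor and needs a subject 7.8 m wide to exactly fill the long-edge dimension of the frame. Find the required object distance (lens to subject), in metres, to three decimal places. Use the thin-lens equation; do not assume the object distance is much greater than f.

W: 7.8 m = 7800 mm.
Magnification m = w/W = dᵢ/dₒ; combined with 1/f = 1/dₒ + 1/dᵢ this gives dₒ = f·(1 + W/w).
dₒ = 2.9 mm × (1 + 7800/6.17) = 2.9 × 1265.1815 ≈ 3669.026 mm = 3.66903 m.

3.669 m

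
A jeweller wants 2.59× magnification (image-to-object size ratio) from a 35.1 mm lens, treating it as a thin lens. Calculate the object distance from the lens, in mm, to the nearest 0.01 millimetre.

With m = dᵢ/dₒ and 1/f = 1/dₒ + 1/dᵢ, substituting dᵢ = m·dₒ gives 1/f = (1 + 1/m)/dₒ, hence dₒ = f·(1 + 1/m).
dₒ = 35.1 × (1 + 1/2.59) = 35.1 × 1.38610 ≈ 48.652 mm.

48.65 mm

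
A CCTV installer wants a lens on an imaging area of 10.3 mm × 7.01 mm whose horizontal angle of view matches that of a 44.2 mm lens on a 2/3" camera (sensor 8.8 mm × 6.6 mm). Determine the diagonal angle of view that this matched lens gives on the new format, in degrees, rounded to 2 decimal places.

Equal horizontal AOV ⇒ f₂ = f₁ · 10.3/8.8 = 44.2 × 1.17045 ≈ 51.7341 mm.
Sensor diagonal = √(10.3² + 7.01²) = √155.2301 ≈ 12.4591 mm.
Diagonal AOV on the new format = 2·arctan(12.4591 / (2 × 51.7341)) = 2·arctan(0.12042) ≈ 13.7324°.

13.73°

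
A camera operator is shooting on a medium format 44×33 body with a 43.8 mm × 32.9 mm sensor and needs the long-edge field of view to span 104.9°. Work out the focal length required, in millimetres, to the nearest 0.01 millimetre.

From α = 2·arctan(w/2f) we get f = w / (2·tan(α/2)).
With w = 43.8 mm and α/2 = 52.45°, tan(α/2) ≈ 1.30087, so f ≈ 43.8 / 2.60175 ≈ 16.8348 mm.

16.83 mm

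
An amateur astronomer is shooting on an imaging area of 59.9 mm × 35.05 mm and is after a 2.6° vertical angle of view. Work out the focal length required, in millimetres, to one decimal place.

772.3 mm

From α = 2·arctan(h/2f) we get f = h / (2·tan(α/2)).
With h = 35.05 mm and α/2 = 1.3°, tan(α/2) ≈ 0.02269, so f ≈ 35.05 / 0.04539 ≈ 772.2586 mm.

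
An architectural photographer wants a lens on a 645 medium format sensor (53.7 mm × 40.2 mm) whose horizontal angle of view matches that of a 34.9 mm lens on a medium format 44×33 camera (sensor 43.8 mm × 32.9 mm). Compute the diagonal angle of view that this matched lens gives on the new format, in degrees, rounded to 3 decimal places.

76.183°

Equal horizontal AOV ⇒ f₂ = f₁ · 53.7/43.8 = 34.9 × 1.22603 ≈ 42.7884 mm.
Sensor diagonal = √(53.7² + 40.2²) = √4499.7300 ≈ 67.0800 mm.
Diagonal AOV on the new format = 2·arctan(67.0800 / (2 × 42.7884)) = 2·arctan(0.78386) ≈ 76.1828°.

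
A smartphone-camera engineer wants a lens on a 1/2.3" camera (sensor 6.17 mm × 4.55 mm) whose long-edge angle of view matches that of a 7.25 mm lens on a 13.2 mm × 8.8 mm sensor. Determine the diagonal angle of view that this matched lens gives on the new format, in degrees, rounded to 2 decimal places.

Equal long-edge AOV ⇒ f₂ = f₁ · 6.17/13.2 = 7.25 × 0.46742 ≈ 3.3888 mm.
Sensor diagonal = √(6.17² + 4.55²) = √58.7714 ≈ 7.6663 mm.
Diagonal AOV on the new format = 2·arctan(7.6663 / (2 × 3.3888)) = 2·arctan(1.13111) ≈ 97.0409°.

97.04°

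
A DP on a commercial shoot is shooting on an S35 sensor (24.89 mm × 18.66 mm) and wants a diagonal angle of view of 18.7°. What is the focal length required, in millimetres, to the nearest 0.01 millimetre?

Sensor diagonal = √(24.89² + 18.66²) = √967.7077 ≈ 31.1080 mm.
From α = 2·arctan(d/2f) we get f = d / (2·tan(α/2)).
With d = 31.1080 mm and α/2 = 9.35°, tan(α/2) ≈ 0.16465, so f ≈ 31.1080 / 0.32930 ≈ 94.4656 mm.

94.47 mm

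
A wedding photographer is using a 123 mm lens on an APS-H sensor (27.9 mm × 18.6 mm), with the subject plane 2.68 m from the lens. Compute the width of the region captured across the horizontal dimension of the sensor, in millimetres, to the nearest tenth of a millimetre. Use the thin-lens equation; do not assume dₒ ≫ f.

580.0 mm

dₒ: 2.68 m = 2680 mm.
Similar triangles through the lens centre give W/dₒ = w/dᵢ; with 1/f = 1/dₒ + 1/dᵢ this gives W = w·(dₒ − f)/f.
W = 27.9 mm × (2680 − 123) / 123 = 27.9 × 20.7886 ≈ 580.002 mm.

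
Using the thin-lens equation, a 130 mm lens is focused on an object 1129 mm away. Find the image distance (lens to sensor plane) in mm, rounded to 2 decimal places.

1/dᵢ = 1/f − 1/dₒ = 1/130 − 1/1129 = 0.0068066 mm⁻¹.
dᵢ = 1/0.0068066 ≈ 146.9169 mm.

146.92 mm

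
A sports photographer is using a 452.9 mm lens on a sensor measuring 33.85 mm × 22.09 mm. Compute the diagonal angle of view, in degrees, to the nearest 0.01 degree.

5.11°

Sensor diagonal = √(33.85² + 22.09²) = √1633.7906 ≈ 40.4202 mm.
Angle of view α = 2·arctan(d/2f) with d = 40.4202 mm and f = 452.9 mm.
d/2f = 0.04462; arctan(0.04462) ≈ 2.5551°, so α ≈ 5.1101°.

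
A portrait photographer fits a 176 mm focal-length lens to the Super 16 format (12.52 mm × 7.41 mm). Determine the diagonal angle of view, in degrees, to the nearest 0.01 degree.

Sensor diagonal = √(12.52² + 7.41²) = √211.6585 ≈ 14.5485 mm.
Angle of view α = 2·arctan(d/2f) with d = 14.5485 mm and f = 176 mm.
d/2f = 0.04133; arctan(0.04133) ≈ 2.3667°, so α ≈ 4.7335°.

4.73°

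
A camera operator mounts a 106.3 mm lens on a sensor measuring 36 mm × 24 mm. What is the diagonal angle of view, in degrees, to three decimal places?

23.007°

Sensor diagonal = √(36² + 24²) = √1872.0000 ≈ 43.2666 mm.
Angle of view α = 2·arctan(d/2f) with d = 43.2666 mm and f = 106.3 mm.
d/2f = 0.20351; arctan(0.20351) ≈ 11.5033°, so α ≈ 23.0066°.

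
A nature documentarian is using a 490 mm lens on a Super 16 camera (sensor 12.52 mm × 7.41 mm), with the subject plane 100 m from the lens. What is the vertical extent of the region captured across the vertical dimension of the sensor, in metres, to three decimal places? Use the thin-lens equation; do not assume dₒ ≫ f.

1.505 m

dₒ: 100 m = 100000 mm.
Similar triangles through the lens centre give W/dₒ = h/dᵢ; with 1/f = 1/dₒ + 1/dᵢ this gives W = h·(dₒ − f)/f.
W = 7.41 mm × (100000 − 490) / 490 = 7.41 × 203.0816 ≈ 1504.835 mm = 1.50483 m.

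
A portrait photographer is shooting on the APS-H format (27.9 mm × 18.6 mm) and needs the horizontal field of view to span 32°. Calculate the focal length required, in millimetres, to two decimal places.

48.65 mm

From α = 2·arctan(w/2f) we get f = w / (2·tan(α/2)).
With w = 27.9 mm and α/2 = 16°, tan(α/2) ≈ 0.28675, so f ≈ 27.9 / 0.57349 ≈ 48.6494 mm.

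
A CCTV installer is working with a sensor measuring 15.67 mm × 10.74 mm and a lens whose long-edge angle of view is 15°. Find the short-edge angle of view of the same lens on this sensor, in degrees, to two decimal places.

From the long-edge AOV: f = 15.67 / (2·tan(7.5°)) = 15.67 / 0.26330 ≈ 59.5127 mm.
Short-edge AOV = 2·arctan(10.74 / (2 × 59.5127)) = 2·arctan(0.09023) ≈ 10.3120°.

10.31°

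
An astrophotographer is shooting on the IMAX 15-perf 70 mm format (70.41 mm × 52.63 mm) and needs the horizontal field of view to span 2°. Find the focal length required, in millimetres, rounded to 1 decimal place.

From α = 2·arctan(w/2f) we get f = w / (2·tan(α/2)).
With w = 70.41 mm and α/2 = 1°, tan(α/2) ≈ 0.01746, so f ≈ 70.41 / 0.03491 ≈ 2016.8931 mm.

2016.9 mm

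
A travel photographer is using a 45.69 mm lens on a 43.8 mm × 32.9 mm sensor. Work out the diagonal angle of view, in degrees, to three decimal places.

Sensor diagonal = √(43.8² + 32.9²) = √3000.8500 ≈ 54.7800 mm.
Angle of view α = 2·arctan(d/2f) with d = 54.7800 mm and f = 45.69 mm.
d/2f = 0.59947; arctan(0.59947) ≈ 30.9416°, so α ≈ 61.8833°.

61.883°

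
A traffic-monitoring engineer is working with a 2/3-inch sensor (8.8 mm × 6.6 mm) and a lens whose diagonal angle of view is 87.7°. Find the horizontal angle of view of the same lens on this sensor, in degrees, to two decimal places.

Sensor diagonal = √(8.8² + 6.6²) = √121.0000 ≈ 11.0000 mm.
From the diagonal AOV: f = 11.0000 / (2·tan(43.85°)) = 11.0000 / 1.92128 ≈ 5.7253 mm.
Horizontal AOV = 2·arctan(8.8 / (2 × 5.7253)) = 2·arctan(0.76851) ≈ 75.0855°.

75.09°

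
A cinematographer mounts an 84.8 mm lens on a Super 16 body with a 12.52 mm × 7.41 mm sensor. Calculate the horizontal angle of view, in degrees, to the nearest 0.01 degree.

8.44°

Angle of view α = 2·arctan(w/2f) with w = 12.52 mm and f = 84.8 mm.
w/2f = 0.07382; arctan(0.07382) ≈ 4.2220°, so α ≈ 8.4439°.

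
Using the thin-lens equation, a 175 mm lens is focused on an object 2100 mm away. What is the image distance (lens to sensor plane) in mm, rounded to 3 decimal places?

190.909 mm

1/dᵢ = 1/f − 1/dₒ = 1/175 − 1/2100 = 0.0052381 mm⁻¹.
dᵢ = 1/0.0052381 ≈ 190.9091 mm.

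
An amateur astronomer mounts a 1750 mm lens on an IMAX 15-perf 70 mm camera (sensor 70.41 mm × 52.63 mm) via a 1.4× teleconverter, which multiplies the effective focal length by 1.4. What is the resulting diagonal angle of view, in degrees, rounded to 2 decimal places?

Effective focal length f = 1750 × 1.4 = 2450 mm.
Sensor diagonal = √(70.41² + 52.63²) = √7727.4850 ≈ 87.9061 mm.
α = 2·arctan(87.906 / (2 × 2450)) = 2·arctan(0.01794) ≈ 2.0556°.

2.06°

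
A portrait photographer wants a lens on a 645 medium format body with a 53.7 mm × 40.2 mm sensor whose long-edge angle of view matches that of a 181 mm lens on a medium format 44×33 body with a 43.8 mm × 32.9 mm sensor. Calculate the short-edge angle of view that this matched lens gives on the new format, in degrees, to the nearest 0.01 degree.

Equal long-edge AOV ⇒ f₂ = f₁ · 53.7/43.8 = 181 × 1.22603 ≈ 221.9110 mm.
Short-edge AOV on the new format = 2·arctan(40.2 / (2 × 221.9110)) = 2·arctan(0.09058) ≈ 10.3511°.

10.35°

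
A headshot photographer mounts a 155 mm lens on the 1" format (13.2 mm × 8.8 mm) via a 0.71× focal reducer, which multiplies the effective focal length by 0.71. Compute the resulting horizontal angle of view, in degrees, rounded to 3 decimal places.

6.864°

Effective focal length f = 155 × 0.71 = 110.05 mm.
α = 2·arctan(13.2 / (2 × 110.05)) = 2·arctan(0.05997) ≈ 6.8641°.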